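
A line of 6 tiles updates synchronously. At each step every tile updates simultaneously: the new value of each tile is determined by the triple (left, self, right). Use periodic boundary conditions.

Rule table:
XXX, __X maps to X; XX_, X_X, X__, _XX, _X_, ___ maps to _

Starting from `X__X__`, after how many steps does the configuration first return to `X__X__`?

3

step 1: __X__X
step 2: _X__X_
step 3: X__X__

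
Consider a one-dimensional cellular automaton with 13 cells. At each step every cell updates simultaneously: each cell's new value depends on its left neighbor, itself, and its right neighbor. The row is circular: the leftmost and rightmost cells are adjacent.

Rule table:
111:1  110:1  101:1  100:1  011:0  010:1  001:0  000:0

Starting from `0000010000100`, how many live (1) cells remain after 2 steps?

4

0000011000110
0000001100011
count of 1: 4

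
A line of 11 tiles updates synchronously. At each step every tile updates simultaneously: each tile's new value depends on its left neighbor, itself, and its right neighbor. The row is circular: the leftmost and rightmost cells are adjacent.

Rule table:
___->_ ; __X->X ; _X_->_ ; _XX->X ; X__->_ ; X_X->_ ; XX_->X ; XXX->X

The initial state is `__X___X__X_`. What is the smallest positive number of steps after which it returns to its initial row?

_X___X__X__
X___X__X___
___X__X___X
__X__X___X_
_X__X___X__
X__X___X___
__X___X___X
_X___X___X_
X___X___X__
___X___X__X
__X___X__X_

11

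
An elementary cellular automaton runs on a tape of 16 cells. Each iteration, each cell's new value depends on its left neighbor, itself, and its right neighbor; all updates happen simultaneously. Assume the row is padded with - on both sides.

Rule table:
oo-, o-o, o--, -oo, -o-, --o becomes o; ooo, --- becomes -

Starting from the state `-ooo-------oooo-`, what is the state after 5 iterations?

ooooo-----oo-ooo

oo-oo-----oo--oo
oooooo---ooooooo
o----oo-oo-----o
oo--ooooooo---oo
ooooo-----oo-ooo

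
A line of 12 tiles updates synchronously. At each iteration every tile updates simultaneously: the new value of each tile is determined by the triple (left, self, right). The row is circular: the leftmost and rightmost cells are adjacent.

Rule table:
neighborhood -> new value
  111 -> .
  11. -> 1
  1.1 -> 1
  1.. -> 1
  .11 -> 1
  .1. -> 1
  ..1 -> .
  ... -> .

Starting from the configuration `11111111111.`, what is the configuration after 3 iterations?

111.......11

1.........11
11........1.
111.......11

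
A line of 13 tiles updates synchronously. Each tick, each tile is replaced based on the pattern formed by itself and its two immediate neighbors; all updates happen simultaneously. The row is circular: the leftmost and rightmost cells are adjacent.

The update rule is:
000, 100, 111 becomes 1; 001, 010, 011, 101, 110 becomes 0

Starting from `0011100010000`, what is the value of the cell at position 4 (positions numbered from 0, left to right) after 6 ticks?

1001011001111
0100000100111
0011110010010
1001101001001
0100000100100
0011110010011
position 4 holds 1

1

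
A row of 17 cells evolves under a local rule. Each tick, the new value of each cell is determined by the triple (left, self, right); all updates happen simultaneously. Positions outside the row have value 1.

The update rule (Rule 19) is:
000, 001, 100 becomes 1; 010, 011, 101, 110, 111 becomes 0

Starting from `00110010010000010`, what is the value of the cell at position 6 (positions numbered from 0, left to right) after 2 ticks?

11001101101111100
00110000000000011
position 6 holds 0

0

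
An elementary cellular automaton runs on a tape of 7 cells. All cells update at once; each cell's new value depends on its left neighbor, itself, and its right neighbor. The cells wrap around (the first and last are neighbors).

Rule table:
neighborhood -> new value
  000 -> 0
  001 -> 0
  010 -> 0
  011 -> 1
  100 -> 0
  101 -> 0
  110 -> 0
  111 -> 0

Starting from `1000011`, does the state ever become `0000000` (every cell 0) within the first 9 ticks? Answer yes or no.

tick 1: 0000010
tick 2: 0000000
all cells are 0 at tick 2

yes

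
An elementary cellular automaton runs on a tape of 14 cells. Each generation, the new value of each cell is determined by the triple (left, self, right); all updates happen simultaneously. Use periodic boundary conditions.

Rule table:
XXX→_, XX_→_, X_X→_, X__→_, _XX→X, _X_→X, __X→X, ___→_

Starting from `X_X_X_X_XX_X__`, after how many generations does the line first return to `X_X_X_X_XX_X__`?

X_X_X_X_X__X_X
__X_X_X_X_XX_X
_XX_X_X_X_X__X
_X__X_X_X_X_XX
_X_XX_X_X_X_X_
XX_X__X_X_X_X_
X__X_XX_X_X_X_
X_XX_X__X_X_X_
X_X__X_XX_X_X_
X_X_XX_X__X_X_
X_X_X__X_XX_X_
X_X_X_XX_X__X_
X_X_X_X__X_XX_
X_X_X_X_XX_X__

14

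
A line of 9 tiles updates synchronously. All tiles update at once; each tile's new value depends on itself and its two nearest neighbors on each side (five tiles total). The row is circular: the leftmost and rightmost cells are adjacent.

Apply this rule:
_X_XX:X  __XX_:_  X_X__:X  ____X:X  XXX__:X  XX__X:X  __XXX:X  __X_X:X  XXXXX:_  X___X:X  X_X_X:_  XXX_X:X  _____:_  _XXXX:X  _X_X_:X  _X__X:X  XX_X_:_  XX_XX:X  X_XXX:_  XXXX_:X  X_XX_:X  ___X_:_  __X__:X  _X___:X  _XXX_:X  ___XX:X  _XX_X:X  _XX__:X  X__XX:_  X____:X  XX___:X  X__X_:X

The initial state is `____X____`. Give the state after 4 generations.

__X_XXX__
X_XX_XXXX
XXXXX_X_X
X__XX__X_

X__XX__X_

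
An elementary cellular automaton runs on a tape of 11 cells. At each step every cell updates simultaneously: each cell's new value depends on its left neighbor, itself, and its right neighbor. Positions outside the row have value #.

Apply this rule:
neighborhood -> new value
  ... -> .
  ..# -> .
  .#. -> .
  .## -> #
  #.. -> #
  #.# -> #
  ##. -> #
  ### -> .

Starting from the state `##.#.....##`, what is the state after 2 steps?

step 1: .##.#....#.
step 2: ####.#....#

####.#....#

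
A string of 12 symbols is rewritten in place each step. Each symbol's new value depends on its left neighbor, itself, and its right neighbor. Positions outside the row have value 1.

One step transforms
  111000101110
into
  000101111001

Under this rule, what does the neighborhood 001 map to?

At position 5 the neighborhood is 001; the next row has 1 there.

1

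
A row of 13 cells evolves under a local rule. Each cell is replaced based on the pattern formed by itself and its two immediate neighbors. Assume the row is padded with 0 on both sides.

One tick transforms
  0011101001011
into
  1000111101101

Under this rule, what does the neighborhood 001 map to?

0

At position 1 the neighborhood is 001; the next row has 0 there.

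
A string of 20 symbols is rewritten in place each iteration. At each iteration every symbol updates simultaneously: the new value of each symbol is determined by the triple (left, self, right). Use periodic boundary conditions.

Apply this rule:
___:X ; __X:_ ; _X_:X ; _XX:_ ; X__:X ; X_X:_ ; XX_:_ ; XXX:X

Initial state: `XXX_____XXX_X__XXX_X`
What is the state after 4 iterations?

iteration 1: XX_XXXX__X__XX__X___
iteration 2: ____XX_X_XX___X_XXX_
iteration 3: XXX____X___XX_X__X_X
iteration 4: XX_XXX_XXX____XX_X__

XX_XXX_XXX____XX_X__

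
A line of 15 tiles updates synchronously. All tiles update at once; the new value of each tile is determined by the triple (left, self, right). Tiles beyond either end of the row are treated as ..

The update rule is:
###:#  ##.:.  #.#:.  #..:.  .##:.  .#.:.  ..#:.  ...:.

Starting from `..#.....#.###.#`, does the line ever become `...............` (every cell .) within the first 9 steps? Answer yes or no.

yes

step 1: ...........#...
step 2: ...............
all cells are . at step 2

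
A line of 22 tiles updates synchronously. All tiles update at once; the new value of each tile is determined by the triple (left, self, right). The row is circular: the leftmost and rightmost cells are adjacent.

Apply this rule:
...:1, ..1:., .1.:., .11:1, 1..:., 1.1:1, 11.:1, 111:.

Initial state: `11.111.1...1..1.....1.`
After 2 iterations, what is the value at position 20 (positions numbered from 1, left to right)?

.

1111.11..1......111..1
...1111....1111.1.1..1
position 20 holds .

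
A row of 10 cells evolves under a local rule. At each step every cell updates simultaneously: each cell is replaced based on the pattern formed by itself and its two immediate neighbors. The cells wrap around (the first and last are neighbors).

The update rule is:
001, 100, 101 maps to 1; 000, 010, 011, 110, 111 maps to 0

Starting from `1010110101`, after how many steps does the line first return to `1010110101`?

2

step 1: 0101001010
step 2: 1010110101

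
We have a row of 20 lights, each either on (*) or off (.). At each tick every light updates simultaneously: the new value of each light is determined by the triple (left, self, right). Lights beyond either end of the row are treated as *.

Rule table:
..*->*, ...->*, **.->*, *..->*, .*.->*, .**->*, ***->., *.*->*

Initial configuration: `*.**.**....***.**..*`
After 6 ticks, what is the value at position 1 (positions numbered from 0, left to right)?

.

************.*******
...........***......
************.*******  (repeats tick 1; period 2)
tick 6: ...........***......
position 1 holds .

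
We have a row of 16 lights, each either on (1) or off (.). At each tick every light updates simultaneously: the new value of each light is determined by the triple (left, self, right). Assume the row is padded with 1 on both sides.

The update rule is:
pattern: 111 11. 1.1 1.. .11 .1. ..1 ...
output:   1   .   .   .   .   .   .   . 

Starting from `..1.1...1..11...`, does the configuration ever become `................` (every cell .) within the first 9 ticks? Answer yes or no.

yes

tick 1: ................
all cells are . at tick 1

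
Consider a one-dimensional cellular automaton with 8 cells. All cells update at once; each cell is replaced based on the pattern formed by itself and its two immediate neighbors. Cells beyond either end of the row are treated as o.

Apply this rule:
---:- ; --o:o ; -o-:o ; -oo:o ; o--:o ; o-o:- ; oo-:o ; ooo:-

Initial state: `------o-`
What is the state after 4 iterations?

-o--o-o-

iteration 1: o----oo-
iteration 2: oo--ooo-
iteration 3: -oooo-o-
iteration 4: -o--o-o-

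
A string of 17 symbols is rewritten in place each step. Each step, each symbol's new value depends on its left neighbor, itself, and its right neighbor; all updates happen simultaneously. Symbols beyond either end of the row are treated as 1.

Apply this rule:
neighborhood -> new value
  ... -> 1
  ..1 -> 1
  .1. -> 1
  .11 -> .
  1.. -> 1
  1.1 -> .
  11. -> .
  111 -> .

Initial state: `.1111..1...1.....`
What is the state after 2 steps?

.....111111111111
11111............

11111............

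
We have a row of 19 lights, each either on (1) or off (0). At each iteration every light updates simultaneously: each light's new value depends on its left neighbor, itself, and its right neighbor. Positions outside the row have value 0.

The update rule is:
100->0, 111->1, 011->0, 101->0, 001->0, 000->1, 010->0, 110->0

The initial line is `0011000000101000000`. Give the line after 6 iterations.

1000011110000011111
0011001100111001110
1000000000010000100
0011111111000110001
1001111110010000100
0000111100000110001

0000111100000110001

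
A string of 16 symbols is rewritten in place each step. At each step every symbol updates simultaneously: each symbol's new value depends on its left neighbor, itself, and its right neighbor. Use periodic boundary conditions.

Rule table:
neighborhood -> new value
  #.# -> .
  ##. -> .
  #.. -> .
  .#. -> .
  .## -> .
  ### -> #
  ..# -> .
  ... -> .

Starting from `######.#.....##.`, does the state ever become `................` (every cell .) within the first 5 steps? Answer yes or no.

yes

.####...........
..##............
................
all cells are . at step 3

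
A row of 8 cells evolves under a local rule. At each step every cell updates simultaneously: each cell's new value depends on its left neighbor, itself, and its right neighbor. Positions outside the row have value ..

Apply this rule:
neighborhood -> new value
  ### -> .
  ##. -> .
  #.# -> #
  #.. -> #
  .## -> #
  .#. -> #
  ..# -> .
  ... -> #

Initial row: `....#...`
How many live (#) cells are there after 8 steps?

5

step 1: ###.####
step 2: #..##...
step 3: ##.#.###
step 4: #.####..
step 5: ###...##
step 6: #..##.#.
step 7: ##.#.###  (repeats step 3; period 4)
step 8: #.####..
count of #: 5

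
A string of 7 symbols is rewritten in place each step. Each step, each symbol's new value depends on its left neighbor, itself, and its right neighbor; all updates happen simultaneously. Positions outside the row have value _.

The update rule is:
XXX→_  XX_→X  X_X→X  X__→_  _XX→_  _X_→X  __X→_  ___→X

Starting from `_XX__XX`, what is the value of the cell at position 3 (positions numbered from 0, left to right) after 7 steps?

step 1: __X___X
step 2: X_X_X_X
step 3: XXXXXXX
step 4: ______X
step 5: XXXXX_X
step 6: ____XXX
step 7: XXX___X
position 3 holds _

_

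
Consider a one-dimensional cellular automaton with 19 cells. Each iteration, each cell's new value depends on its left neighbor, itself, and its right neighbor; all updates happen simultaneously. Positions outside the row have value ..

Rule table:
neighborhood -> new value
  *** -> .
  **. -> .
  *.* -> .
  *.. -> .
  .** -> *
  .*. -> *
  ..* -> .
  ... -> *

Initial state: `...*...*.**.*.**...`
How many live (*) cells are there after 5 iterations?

8

iteration 1: **.*.*.*.*..*.*..**
iteration 2: *..*.*.*.*..*.*..*.
iteration 3: *..*.*.*.*..*.*..*.  (fixed point — unchanged through iteration 5)
count of *: 8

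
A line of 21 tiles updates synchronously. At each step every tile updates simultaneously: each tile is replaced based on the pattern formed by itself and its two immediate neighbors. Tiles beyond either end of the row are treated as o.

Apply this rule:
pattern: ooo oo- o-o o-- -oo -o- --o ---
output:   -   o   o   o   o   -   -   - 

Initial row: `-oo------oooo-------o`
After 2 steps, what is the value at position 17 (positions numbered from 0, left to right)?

-

oooo-----o--oo------o
---oo-----o-ooo-----o
position 17 holds -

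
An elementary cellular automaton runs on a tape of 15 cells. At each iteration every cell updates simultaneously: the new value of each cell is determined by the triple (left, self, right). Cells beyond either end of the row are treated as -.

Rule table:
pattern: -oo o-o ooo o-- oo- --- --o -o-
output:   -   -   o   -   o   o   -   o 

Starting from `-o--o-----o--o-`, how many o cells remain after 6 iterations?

6

iteration 1: -o--o-ooo-o--o-
iteration 2: -o--o--oo-o--o-
iteration 3: -o--o---o-o--o-
iteration 4: -o--o-o-o-o--o-
iteration 5: -o--o-o-o-o--o-  (fixed point — unchanged through iteration 6)
count of o: 6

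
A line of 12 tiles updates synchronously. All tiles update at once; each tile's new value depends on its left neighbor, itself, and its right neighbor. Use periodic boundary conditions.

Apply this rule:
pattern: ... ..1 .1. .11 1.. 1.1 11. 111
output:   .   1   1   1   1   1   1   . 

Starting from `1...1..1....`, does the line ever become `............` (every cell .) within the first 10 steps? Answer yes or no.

11.111111..1
.111....1111
11.11..11..1
.11111111111
11.........1
.11.......11
1111.....111
...11...11..
..1111.1111.
.11..111..11
step 10 is .11..111..11, still not uniform .

no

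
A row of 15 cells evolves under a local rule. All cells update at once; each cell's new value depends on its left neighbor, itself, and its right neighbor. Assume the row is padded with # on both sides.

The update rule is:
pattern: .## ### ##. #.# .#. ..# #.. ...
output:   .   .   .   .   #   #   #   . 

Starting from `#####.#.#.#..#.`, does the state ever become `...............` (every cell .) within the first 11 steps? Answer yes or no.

......#.#.####.
#....##.#......
.#..#...##....#
.#####.#..#..#.
.......#######.
#.....#........
.#...###......#
.##.#...#....#.
....##.###..##.
#..#......##...
.####....#..#.#
step 11 is .####....#..#.#, still not uniform .

no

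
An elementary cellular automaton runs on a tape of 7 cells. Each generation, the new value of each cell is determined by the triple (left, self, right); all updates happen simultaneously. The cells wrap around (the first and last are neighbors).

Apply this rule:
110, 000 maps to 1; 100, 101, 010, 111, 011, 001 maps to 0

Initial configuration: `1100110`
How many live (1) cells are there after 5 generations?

2

0100010
0001000
1100011
0101000
0000011
count of 1: 2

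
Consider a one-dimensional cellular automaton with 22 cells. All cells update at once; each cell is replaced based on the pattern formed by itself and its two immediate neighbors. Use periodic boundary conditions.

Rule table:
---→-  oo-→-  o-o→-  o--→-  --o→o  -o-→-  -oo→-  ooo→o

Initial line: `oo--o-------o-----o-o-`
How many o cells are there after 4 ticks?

3

tick 1: ---o-------o-----o----
tick 2: --o-------o-----o-----
tick 3: -o-------o-----o------
tick 4: o-------o-----o-------
count of o: 3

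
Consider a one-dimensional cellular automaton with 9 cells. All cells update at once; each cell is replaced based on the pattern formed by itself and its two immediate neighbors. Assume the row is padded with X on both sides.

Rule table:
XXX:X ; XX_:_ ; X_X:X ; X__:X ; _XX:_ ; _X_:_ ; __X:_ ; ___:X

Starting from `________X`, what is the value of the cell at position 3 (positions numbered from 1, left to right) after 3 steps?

X

XXXXXXX__
XXXXXX_X_
XXXXX_X_X
position 3 holds X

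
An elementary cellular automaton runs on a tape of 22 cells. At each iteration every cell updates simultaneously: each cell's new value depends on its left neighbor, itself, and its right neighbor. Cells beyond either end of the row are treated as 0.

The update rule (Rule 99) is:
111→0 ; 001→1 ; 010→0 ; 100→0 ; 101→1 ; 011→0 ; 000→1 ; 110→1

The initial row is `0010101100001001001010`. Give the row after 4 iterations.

iteration 1: 1101010101110010010100
iteration 2: 0110101010010100101001
iteration 3: 1011010100101001010010
iteration 4: 0101101001010010100100

0101101001010010100100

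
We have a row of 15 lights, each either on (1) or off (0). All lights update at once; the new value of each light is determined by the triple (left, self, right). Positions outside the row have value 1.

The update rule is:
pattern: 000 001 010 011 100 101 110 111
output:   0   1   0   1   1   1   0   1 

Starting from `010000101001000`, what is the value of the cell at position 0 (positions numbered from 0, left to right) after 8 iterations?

1

101001010110101
010110101101011
101101011010111
011010110101111
110101101011111
101011010111111
010110101111111
101101011111111
position 0 holds 1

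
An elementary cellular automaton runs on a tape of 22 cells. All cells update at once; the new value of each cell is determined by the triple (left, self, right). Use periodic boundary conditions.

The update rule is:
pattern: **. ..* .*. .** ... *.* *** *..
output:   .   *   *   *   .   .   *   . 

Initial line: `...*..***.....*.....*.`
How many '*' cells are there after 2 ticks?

8

tick 1: ..**.***.....**....**.
tick 2: .**..**.....**....**..
count of *: 8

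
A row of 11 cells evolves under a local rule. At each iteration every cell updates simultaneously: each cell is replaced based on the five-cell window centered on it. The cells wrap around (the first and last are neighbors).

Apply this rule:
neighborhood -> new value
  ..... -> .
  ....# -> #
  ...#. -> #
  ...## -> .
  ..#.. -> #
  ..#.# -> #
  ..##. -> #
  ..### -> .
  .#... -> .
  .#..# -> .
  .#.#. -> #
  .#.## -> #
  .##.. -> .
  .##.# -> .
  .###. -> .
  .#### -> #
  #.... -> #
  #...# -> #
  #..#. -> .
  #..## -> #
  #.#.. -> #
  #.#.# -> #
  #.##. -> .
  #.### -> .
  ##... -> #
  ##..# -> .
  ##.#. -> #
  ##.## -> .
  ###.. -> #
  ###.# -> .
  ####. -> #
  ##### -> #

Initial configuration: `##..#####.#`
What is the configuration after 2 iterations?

#####..####

.#.#.###...
#####..####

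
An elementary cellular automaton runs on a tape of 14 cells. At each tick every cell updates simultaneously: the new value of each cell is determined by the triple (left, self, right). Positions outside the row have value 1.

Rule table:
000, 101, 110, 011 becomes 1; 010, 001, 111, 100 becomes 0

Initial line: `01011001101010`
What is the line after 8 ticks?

10111001110101
11101001011011
00110000111110
00110110100011
00111111001010
00100001000101
00001100010011
01101101000010

01101101000010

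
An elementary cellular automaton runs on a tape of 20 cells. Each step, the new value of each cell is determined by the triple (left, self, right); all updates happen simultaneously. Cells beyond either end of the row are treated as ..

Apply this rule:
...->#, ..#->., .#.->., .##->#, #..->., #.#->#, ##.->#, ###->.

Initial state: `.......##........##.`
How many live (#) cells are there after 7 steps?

step 1: ######.##.######.##.
step 2: #....######....####.
step 3: ..##.#....#.##.#..#.
step 4: #.###..##..####.....
step 5: .##.#..##..#..#.####
step 6: .###...##......##..#
step 7: .#.#.#.##.####.##...
count of #: 11

11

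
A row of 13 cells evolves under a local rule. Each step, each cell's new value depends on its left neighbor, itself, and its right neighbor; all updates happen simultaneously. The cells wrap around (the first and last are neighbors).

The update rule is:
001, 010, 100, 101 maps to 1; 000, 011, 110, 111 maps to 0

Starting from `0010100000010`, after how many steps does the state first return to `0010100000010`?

4

0111110000111
1000001001000
1100011111101
0010100000010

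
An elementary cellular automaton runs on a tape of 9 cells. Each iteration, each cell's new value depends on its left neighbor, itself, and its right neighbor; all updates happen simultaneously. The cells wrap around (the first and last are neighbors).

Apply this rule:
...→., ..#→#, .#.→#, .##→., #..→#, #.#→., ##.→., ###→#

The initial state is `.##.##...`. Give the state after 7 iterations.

#.....#..
##...####
#.#.#.###
..#.#..##
###.###..
.#...#.##
.##.##...

.##.##...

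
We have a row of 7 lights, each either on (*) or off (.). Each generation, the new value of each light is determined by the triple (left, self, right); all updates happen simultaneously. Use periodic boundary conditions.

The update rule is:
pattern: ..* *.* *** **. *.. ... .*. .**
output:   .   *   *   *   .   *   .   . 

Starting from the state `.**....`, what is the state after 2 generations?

...*.**

generation 1: ..*.***
generation 2: ...*.**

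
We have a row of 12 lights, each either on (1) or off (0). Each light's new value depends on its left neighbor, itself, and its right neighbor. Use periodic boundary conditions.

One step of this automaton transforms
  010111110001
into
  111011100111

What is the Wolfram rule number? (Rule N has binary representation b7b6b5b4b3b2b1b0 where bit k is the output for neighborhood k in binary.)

167

position 4: 111 → 1  (bit 7 = 1)
position 7: 110 → 0  (bit 6 = 0)
position 0: 101 → 1  (bit 5 = 1)
position 8: 100 → 0  (bit 4 = 0)
position 3: 011 → 0  (bit 3 = 0)
position 1: 010 → 1  (bit 2 = 1)
position 10: 001 → 1  (bit 1 = 1)
position 9: 000 → 1  (bit 0 = 1)
bits b7..b0 = 10100111 = 167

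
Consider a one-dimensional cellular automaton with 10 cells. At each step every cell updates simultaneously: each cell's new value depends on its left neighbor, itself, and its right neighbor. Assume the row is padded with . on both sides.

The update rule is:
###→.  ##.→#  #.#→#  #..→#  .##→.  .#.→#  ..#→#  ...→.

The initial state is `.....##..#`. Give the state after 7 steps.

....#.####
...###...#
..#..##.##
.####.##.#
#...##.###
##.#.##..#
.####.####

.####.####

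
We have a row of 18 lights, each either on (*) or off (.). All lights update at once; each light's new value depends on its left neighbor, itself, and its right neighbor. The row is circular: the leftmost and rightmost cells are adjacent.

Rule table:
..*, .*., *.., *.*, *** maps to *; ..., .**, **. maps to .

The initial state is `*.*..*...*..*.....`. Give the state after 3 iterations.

iteration 1: *******.******...*
iteration 2: ******.*.****.*.*.
iteration 3: .****.***.**.*****

.****.***.**.*****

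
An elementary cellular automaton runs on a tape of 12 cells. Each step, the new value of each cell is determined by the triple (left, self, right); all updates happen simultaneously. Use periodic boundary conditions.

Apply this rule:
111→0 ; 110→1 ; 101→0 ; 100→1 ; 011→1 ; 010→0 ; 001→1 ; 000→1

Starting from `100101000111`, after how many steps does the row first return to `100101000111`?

111000111100
101111100111
101000111100
000111100111
111100111101
000111100101
111100111000
100111101111
111100101000
100111000111
111101111100
100101000111

12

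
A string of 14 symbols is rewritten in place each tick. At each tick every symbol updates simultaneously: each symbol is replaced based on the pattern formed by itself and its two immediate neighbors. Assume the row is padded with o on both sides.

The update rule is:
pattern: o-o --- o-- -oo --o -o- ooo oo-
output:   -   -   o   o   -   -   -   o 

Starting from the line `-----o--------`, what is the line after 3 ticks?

tick 1: o-----o-------
tick 2: oo-----o------
tick 3: -oo-----o-----

-oo-----o-----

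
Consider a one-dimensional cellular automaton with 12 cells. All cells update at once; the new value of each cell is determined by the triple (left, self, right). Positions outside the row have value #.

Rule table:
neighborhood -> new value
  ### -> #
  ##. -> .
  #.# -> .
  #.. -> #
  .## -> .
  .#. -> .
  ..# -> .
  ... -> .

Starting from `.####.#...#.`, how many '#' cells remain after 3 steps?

3

step 1: ..##...#....
step 2: #...#...#...
step 3: .#...#...#..
count of #: 3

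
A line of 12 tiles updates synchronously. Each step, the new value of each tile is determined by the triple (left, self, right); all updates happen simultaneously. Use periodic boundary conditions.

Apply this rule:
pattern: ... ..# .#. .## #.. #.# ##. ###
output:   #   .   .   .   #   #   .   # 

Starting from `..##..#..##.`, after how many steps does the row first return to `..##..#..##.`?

step 1: #...#..#...#
step 2: .##..#..##..
step 3: ...#..#...##
step 4: ##..#..##...
step 5: ..#..#...##.
step 6: #..#..##...#
step 7: .#..#...##..
step 8: ..#..##...##
step 9: #..#...##...
step 10: .#..##...##.
step 11: ..#...##...#
step 12: #..##...##..
step 13: .#...##...#.
step 14: ..##...##..#
step 15: #...##...#..
step 16: .##...##..#.
step 17: ...##...#..#
step 18: ##...##..#..
step 19: ..##...#..#.
step 20: #...##..#..#
step 21: .##...#..#..
step 22: ...##..#..##
step 23: ##...#..#...
step 24: ..##..#..##.

24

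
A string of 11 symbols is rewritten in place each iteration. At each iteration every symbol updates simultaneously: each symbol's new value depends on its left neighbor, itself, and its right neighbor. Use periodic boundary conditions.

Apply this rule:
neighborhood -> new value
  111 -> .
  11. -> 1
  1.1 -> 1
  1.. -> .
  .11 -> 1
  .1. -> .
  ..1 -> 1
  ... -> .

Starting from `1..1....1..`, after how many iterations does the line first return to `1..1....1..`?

11

iteration 1: ..1....1..1
iteration 2: .1....1..1.
iteration 3: 1....1..1..
iteration 4: ....1..1..1
iteration 5: ...1..1..1.
iteration 6: ..1..1..1..
iteration 7: .1..1..1...
iteration 8: 1..1..1....
iteration 9: ..1..1....1
iteration 10: .1..1....1.
iteration 11: 1..1....1..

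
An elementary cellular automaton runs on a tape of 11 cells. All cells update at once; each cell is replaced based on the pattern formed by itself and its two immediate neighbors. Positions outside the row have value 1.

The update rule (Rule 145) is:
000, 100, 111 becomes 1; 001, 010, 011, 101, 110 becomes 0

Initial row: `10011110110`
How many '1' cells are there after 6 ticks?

01001100000
00100011110
10011001100
01000100010
00110011000
10001000110
count of 1: 4

4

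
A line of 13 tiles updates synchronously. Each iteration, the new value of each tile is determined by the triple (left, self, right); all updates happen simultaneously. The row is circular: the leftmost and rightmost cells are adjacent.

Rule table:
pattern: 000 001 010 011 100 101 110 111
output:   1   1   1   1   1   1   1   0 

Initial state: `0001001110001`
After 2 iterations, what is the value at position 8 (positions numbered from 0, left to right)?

iteration 1: 1111111011111
iteration 2: 0000001110000
position 8 holds 1

1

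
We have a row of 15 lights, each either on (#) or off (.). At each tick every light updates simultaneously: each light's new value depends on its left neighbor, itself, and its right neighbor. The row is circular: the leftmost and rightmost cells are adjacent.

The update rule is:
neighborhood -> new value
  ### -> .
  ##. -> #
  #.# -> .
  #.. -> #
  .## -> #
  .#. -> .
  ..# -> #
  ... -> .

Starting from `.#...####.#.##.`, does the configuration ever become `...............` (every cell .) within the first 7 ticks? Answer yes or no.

#.#.##..#...###
#...####.#.##..
.#.##..#...####
...####.#.##..#
#.##..#...####.
..####.#.##..#.
.##..#...####.#
tick 7 is .##..#...####.#, still not uniform .

no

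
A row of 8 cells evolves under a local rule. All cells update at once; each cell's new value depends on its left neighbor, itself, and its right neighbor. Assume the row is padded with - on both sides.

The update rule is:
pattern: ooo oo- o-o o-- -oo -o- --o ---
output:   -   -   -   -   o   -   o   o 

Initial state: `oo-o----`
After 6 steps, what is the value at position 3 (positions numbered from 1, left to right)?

o

o----ooo
--oooo--
ooo----o
o---ooo-
--ooo---
ooo---oo
position 3 holds o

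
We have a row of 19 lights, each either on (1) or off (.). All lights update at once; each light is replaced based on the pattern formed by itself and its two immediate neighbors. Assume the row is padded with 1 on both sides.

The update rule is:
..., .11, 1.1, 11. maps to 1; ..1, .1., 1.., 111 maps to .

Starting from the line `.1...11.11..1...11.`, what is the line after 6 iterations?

1..1.11111....1.111
1...11...1.11..11..
1.1.11.1..111..11..
11.1111...1.1..11..
.111..1.1..1...11..
11.1...1.....1.11..

11.1...1.....1.11..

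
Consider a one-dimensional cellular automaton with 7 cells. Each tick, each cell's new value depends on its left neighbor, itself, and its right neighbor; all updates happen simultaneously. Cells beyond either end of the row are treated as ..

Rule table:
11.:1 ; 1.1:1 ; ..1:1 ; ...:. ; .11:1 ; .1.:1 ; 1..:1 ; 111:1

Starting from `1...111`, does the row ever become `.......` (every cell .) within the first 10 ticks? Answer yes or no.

no

11.1111
1111111
1111111  (fixed point — unchanged through tick 10)
tick 10 is 1111111, still not uniform .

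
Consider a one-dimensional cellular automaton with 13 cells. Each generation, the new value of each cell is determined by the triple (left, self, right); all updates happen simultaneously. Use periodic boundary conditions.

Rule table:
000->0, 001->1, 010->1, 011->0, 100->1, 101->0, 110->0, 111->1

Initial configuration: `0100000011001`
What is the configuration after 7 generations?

generation 1: 0110000100111
generation 2: 0001001111010
generation 3: 0011110110011
generation 4: 1101100001100
generation 5: 0000010010011
generation 6: 1000111111100
generation 7: 1101011111011

1101011111011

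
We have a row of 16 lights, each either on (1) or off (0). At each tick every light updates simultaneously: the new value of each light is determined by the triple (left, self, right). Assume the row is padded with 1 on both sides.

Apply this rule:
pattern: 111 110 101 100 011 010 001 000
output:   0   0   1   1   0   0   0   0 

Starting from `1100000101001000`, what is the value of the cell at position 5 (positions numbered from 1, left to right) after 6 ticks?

0010000010100100
1001000001010010
0100100000101001
1010010000010100
0101001000001010
1010100100000101
position 5 holds 1

1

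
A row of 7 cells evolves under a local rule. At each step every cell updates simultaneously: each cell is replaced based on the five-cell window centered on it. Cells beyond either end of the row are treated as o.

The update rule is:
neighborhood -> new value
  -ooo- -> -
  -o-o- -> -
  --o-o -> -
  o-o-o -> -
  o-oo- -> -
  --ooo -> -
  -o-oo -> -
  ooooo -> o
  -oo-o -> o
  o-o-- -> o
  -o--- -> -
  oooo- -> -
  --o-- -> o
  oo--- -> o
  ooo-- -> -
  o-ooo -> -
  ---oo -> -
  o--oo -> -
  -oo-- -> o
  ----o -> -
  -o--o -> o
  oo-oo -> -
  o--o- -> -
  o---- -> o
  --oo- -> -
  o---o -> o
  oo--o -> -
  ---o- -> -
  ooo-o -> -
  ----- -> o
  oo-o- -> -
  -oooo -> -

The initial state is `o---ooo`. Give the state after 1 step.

-oo---o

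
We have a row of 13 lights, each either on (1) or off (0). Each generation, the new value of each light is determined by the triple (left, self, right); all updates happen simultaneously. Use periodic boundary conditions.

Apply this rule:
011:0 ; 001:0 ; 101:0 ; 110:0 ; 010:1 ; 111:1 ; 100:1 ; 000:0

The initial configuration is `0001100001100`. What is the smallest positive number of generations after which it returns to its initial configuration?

26

generation 1: 0000010000010
generation 2: 0000011000011
generation 3: 1000000100000
generation 4: 1100000110000
generation 5: 0010000001000
generation 6: 0011000001100
generation 7: 0000100000010
generation 8: 0000110000011
generation 9: 1000001000000
generation 10: 1100001100000
generation 11: 0010000010000
generation 12: 0011000011000
generation 13: 0000100000100
generation 14: 0000110000110
generation 15: 0000001000001
generation 16: 1000001100001
generation 17: 0100000010000
generation 18: 0110000011000
generation 19: 0001000000100
generation 20: 0001100000110
generation 21: 0000010000001
generation 22: 1000011000001
generation 23: 0100000100000
generation 24: 0110000110000
generation 25: 0001000001000
generation 26: 0001100001100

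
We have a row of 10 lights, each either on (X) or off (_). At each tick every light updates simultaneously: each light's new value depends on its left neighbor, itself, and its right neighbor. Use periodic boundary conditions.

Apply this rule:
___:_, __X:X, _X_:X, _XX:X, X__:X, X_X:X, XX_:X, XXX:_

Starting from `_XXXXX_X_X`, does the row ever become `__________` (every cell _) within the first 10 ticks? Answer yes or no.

XX___XXXXX
_XX_XX____
XXXXXXX___
X_____XX_X
XX___XXXXX  (repeats tick 1; period 4)
tick 10: _XX_XX____
tick 10 is _XX_XX____, still not uniform _

no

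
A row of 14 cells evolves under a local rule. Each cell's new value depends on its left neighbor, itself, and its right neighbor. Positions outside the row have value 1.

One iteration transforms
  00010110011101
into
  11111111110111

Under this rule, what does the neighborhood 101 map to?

1

At position 4 the neighborhood is 101; the next row has 1 there.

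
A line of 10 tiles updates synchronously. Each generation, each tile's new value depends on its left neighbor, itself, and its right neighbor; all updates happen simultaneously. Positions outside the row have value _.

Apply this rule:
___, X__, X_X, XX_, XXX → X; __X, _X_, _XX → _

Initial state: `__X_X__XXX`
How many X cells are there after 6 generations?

3

X__X_X__XX
_X__X_X__X
__X__X_X__
X__X__X_XX
_X__X__X_X
__X__X__X_
count of X: 3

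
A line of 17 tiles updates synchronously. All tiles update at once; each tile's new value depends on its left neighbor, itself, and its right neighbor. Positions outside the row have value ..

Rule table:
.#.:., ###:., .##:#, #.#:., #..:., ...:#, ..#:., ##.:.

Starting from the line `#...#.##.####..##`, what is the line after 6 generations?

#...###.#....####

..#...#..#.....#.
#...#......###...
..#...####.#...##
#...#.#......#.#.
..#.....####.....
#...###.#....####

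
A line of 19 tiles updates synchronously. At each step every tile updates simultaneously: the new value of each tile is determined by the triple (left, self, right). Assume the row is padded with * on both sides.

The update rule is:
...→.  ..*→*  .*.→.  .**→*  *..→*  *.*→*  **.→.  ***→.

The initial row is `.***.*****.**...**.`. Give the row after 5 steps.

*.**.**.**.**.**.**

**..**....**.*.**.*
..***.*..**.*.**.**
***..*.***.*.**.**.
...**.**..*.**.**.*
*.**.**.**.**.**.**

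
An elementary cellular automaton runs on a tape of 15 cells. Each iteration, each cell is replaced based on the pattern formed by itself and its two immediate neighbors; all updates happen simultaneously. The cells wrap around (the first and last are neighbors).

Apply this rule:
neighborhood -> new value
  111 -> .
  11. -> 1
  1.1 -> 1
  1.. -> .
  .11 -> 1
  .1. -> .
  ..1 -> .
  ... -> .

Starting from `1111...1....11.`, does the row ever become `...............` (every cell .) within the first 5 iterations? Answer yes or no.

yes

iteration 1: 1..1........111
iteration 2: 1...........1..
iteration 3: ...............
all cells are . at iteration 3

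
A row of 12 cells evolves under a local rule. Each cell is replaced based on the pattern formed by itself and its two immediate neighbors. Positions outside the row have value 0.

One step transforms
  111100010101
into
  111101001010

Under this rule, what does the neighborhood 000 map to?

At position 5 the neighborhood is 000; the next row has 1 there.

1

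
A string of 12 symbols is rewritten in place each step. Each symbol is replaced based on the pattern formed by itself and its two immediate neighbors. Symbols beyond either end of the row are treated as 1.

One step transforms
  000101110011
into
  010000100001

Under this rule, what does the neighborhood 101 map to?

0

At position 4 the neighborhood is 101; the next row has 0 there.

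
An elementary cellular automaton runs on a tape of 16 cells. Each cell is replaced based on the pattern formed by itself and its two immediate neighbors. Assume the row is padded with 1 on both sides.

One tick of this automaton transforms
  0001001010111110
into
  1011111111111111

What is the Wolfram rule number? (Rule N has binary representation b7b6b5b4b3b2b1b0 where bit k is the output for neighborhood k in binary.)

position 11: 111 → 1  (bit 7 = 1)
position 14: 110 → 1  (bit 6 = 1)
position 7: 101 → 1  (bit 5 = 1)
position 0: 100 → 1  (bit 4 = 1)
position 10: 011 → 1  (bit 3 = 1)
position 3: 010 → 1  (bit 2 = 1)
position 2: 001 → 1  (bit 1 = 1)
position 1: 000 → 0  (bit 0 = 0)
bits b7..b0 = 11111110 = 254

254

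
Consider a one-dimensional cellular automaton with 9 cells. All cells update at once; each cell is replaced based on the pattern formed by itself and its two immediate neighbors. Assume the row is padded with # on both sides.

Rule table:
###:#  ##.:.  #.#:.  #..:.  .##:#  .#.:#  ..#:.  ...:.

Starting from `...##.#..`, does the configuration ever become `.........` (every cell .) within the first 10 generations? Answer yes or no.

...#..#..
...#..#..  (fixed point — unchanged through generation 10)
generation 10 is ...#..#.., still not uniform .

no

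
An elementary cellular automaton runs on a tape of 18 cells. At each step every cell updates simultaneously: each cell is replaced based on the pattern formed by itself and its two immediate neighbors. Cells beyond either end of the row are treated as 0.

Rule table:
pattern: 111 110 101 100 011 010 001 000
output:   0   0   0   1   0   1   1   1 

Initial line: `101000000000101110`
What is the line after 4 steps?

000000000000011111

step 1: 101111111111100001
step 2: 100000000000011111
step 3: 111111111111100000
step 4: 000000000000011111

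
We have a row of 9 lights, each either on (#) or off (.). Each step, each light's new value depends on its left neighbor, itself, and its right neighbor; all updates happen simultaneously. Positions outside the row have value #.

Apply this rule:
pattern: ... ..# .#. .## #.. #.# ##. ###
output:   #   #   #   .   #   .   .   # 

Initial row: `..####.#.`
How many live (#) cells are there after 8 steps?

6

step 1: ##.##..#.
step 2: #....###.
step 3: .####.#..
step 4: ..##..###
step 5: ##..##.##
step 6: #.##....#
step 7: ....####.
step 8: ####.##..
count of #: 6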